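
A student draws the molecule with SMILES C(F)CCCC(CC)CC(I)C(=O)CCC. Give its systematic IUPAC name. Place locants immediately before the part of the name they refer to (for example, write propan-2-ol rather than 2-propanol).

The longest chain bearing the carbonyl is 11 carbons long (undecane).
The highest-priority functional group is a ketone (C=O on an internal carbon), so the name ends in -one.
Choose the numbering such that numbering from this end puts the carbonyl group at C-4 rather than C-8.
That gives the carbonyl at C-4; an ethyl group at C-7; a fluoro group at C-11; an iodo group at C-5.
The substituents are ordered alphabetically, ignoring any di-/tri- multipliers.
Putting it together: 7-ethyl-11-fluoro-5-iodoundecan-4-one.

7-ethyl-11-fluoro-5-iodoundecan-4-one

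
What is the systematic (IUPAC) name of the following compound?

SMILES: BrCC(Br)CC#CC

5,6-dibromohex-2-yne

The longest carbon chain that includes the multiple bond has 6 carbons, so the parent hydride is hexane.
A C≡C triple bond in the chain gives the infix -yne-.
The numbering direction is chosen so that numbering from this end puts the triple bond at C-2 rather than C-4.
This places the triple bond between C-2 and C-3; bromo groups at C-5 and C-6.
Assembling the pieces gives 5,6-dibromohex-2-yne.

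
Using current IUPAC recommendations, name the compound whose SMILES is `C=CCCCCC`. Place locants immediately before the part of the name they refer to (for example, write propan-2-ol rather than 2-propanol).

Counting along the main chain through the multiple bond gives 7 carbons: the parent is heptane.
A C=C double bond in the chain gives the infix -ene-.
Number the chain so that numbering from this end puts the double bond at C-1 rather than C-6.
This places the double bond between C-1 and C-2.
Putting it together: hept-1-ene.

hept-1-ene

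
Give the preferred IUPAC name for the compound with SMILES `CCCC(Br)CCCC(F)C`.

6-bromo-2-fluorononane

The longest carbon chain is 9 atoms: the parent is nonane.
The numbering direction is chosen so that the substituent locant set {2,6} is lower than {4,8} at the first point of difference.
That gives a bromo group at C-6; a fluoro group at C-2.
Substituent prefixes are cited in alphabetical order (multiplying prefixes like di-/tri- are ignored for ordering).
Assembling the pieces gives 6-bromo-2-fluorononane.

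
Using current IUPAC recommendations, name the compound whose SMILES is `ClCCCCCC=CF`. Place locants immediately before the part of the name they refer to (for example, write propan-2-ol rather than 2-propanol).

The longest carbon chain that includes the multiple bond has 7 carbons, so the parent hydride is heptane.
There is one C=C double bond, indicated by the ending -ene.
Choose the numbering such that numbering from this end puts the double bond at C-1 rather than C-6.
With this numbering: the double bond between C-1 and C-2; a chloro group at C-7; a fluoro group at C-1.
The substituents are ordered alphabetically, ignoring any di-/tri- multipliers.
Putting it together: 7-chloro-1-fluorohept-1-ene.

7-chloro-1-fluorohept-1-ene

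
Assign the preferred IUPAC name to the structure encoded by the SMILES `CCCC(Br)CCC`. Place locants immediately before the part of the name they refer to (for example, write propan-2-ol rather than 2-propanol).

4-bromoheptane

The longest carbon chain is 7 atoms: the parent is heptane.
Numbering from either end gives identical locants here.
This places a bromo group at C-4.
Putting it together: 4-bromoheptane.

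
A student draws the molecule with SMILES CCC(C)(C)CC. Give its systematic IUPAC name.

3,3-dimethylpentane

The longest continuous carbon chain has 5 atoms, so the parent hydride is pentane.
Both numbering directions give the same locant set; either may be used.
This places two methyl groups at C-3.
Assembling the pieces gives 3,3-dimethylpentane.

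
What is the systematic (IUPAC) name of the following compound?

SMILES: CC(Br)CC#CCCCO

7-bromooct-4-yn-1-ol

The longest chain bearing the –OH group and the multiple bond is 8 carbons long (octane).
An alcohol (–OH) is the principal characteristic group, giving the suffix -ol.
A C≡C triple bond in the chain gives the infix -yne-.
Choose the numbering such that numbering from this end puts the hydroxyl group at C-1 rather than C-8.
With this numbering: the hydroxyl at C-1; the triple bond between C-4 and C-5; a bromo group at C-7.
Putting it together: 7-bromooct-4-yn-1-ol.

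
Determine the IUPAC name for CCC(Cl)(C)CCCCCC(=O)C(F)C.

The longest chain bearing the carbonyl is 11 carbons long (undecane).
The principal characteristic group is a ketone (C=O on an internal carbon), named with the suffix -one.
Choose the numbering such that numbering from this end puts the carbonyl group at C-3 rather than C-9.
With this numbering: the carbonyl at C-3; a chloro group at C-9; a fluoro group at C-2; a methyl group at C-9.
The substituents are ordered alphabetically, ignoring any di-/tri- multipliers.
The name is 9-chloro-2-fluoro-9-methylundecan-3-one.

9-chloro-2-fluoro-9-methylundecan-3-one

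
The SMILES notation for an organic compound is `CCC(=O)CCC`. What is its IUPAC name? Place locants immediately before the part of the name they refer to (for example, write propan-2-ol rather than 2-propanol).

The longest chain bearing the carbonyl is 6 carbons long (hexane).
A ketone (C=O on an internal carbon) is the principal characteristic group, giving the suffix -one.
Number the chain so that numbering from this end puts the carbonyl group at C-3 rather than C-4.
That gives the carbonyl at C-3.
Putting it together: hexan-3-one.

hexan-3-one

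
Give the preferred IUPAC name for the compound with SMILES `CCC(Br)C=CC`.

The longest chain bearing the multiple bond is 6 carbons long (hexane).
The chain contains a C=C double bond, so the unsaturation ending is -ene.
The numbering direction is chosen so that numbering from this end puts the double bond at C-2 rather than C-4.
With this numbering: the double bond between C-2 and C-3; a bromo group at C-4.
The name is 4-bromohex-2-ene.

4-bromohex-2-ene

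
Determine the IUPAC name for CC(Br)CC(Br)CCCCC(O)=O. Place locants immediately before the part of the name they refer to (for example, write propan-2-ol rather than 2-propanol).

Counting along the main chain through the –COOH group gives 9 carbons: the parent is nonane.
The highest-priority functional group is a carboxylic acid (terminal –COOH), so the name ends in -oic acid.
Choose the numbering such that the carboxylic acid carbon is C-1 by definition.
This places bromo groups at C-6 and C-8.
Assembling the pieces gives 6,8-dibromononanoic acid.

6,8-dibromononanoic acid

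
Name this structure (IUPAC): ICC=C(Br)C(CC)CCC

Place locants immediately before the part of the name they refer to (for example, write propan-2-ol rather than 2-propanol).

The longest carbon chain that includes the multiple bond has 7 carbons, so the parent hydride is heptane.
A C=C double bond in the chain gives the infix -ene-.
The numbering direction is chosen so that numbering from this end puts the double bond at C-2 rather than C-5.
This places the double bond between C-2 and C-3; a bromo group at C-3; an ethyl group at C-4; an iodo group at C-1.
Substituent prefixes are cited in alphabetical order (multiplying prefixes like di-/tri- are ignored for ordering).
Assembling the pieces gives 3-bromo-4-ethyl-1-iodohept-2-ene.

3-bromo-4-ethyl-1-iodohept-2-ene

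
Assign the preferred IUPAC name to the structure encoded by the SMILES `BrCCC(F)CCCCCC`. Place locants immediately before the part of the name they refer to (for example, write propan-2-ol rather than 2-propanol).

1-bromo-3-fluorononane

The parent chain contains 9 carbons (nonane).
Number the chain so that the substituent locant set {1,3} is lower than {7,9} at the first point of difference.
That gives a bromo group at C-1; a fluoro group at C-3.
Substituent prefixes are cited in alphabetical order (multiplying prefixes like di-/tri- are ignored for ordering).
The name is 1-bromo-3-fluorononane.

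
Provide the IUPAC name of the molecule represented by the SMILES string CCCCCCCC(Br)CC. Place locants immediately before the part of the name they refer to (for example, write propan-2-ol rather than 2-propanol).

3-bromodecane

The parent chain contains 10 carbons (decane).
The numbering direction is chosen so that the substituent locant set {3} is lower than {8} at the first point of difference.
With this numbering: a bromo group at C-3.
Assembling the pieces gives 3-bromodecane.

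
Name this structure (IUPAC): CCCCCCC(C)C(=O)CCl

1-chloro-3-methylnonan-2-one

The longest carbon chain that includes the carbonyl has 9 carbons, so the parent hydride is nonane.
A ketone (C=O on an internal carbon) is the principal characteristic group, giving the suffix -one.
Choose the numbering such that numbering from this end puts the carbonyl group at C-2 rather than C-8.
With this numbering: the carbonyl at C-2; a chloro group at C-1; a methyl group at C-3.
Substituent prefixes are cited in alphabetical order (multiplying prefixes like di-/tri- are ignored for ordering).
Assembling the pieces gives 1-chloro-3-methylnonan-2-one.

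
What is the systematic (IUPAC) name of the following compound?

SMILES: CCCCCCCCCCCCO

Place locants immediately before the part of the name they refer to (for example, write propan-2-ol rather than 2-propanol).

The longest chain bearing the –OH group is 12 carbons long (dodecane).
The principal characteristic group is an alcohol (–OH), named with the suffix -ol.
Choose the numbering such that numbering from this end puts the hydroxyl group at C-1 rather than C-12.
This places the hydroxyl at C-1.
Assembling the pieces gives dodecan-1-ol.

dodecan-1-ol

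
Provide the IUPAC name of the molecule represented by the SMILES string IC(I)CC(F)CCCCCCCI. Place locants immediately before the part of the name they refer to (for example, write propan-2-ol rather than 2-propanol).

The parent chain contains 10 carbons (decane).
Choose the numbering such that the substituent locant set {1,1,3,10} is lower than {1,8,10,10} at the first point of difference.
This places a fluoro group at C-3; iodo groups at C-1 (×2) and C-10.
The substituents are ordered alphabetically, ignoring any di-/tri- multipliers.
The name is 3-fluoro-1,1,10-triiododecane.

3-fluoro-1,1,10-triiododecane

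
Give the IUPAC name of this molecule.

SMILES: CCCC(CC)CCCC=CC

7-ethyldec-2-ene

The longest chain bearing the multiple bond is 10 carbons long (decane).
There is one C=C double bond, indicated by the ending -ene.
Choose the numbering such that numbering from this end puts the double bond at C-2 rather than C-8.
That gives the double bond between C-2 and C-3; an ethyl group at C-7.
The name is 7-ethyldec-2-ene.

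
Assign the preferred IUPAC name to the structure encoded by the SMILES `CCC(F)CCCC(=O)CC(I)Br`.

The longest carbon chain that includes the carbonyl has 9 carbons, so the parent hydride is nonane.
A ketone (C=O on an internal carbon) is the principal characteristic group, giving the suffix -one.
Choose the numbering such that numbering from this end puts the carbonyl group at C-3 rather than C-7.
That gives the carbonyl at C-3; a bromo group at C-1; a fluoro group at C-7; an iodo group at C-1.
Prefixes are listed alphabetically: bromo, fluoro, iodo.
Assembling the pieces gives 1-bromo-7-fluoro-1-iodononan-3-one.

1-bromo-7-fluoro-1-iodononan-3-one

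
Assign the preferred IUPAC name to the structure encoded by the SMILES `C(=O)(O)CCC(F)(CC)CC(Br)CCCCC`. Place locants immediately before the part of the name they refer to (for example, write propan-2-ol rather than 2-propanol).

Counting along the main chain through the –COOH group gives 11 carbons: the parent is undecane.
A carboxylic acid (terminal –COOH) is the principal characteristic group, giving the suffix -oic acid.
Number the chain so that the carboxylic acid carbon is C-1 by definition.
With this numbering: a bromo group at C-6; an ethyl group at C-4; a fluoro group at C-4.
The substituents are ordered alphabetically, ignoring any di-/tri- multipliers.
The name is 6-bromo-4-ethyl-4-fluoroundecanoic acid.

6-bromo-4-ethyl-4-fluoroundecanoic acid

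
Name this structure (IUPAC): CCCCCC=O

The longest chain bearing the –CHO group is 6 carbons long (hexane).
The principal characteristic group is an aldehyde (terminal –CHO), named with the suffix -al.
The numbering direction is chosen so that the aldehyde carbon is C-1 by definition.
Putting it together: hexanal.

hexanal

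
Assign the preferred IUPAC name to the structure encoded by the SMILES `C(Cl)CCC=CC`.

The longest carbon chain that includes the multiple bond has 6 carbons, so the parent hydride is hexane.
A C=C double bond in the chain gives the infix -ene-.
The numbering direction is chosen so that numbering from this end puts the double bond at C-2 rather than C-4.
With this numbering: the double bond between C-2 and C-3; a chloro group at C-6.
The name is 6-chlorohex-2-ene.

6-chlorohex-2-ene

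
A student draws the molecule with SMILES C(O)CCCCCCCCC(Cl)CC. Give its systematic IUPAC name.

10-chlorododecan-1-ol

The longest carbon chain that includes the –OH group has 12 carbons, so the parent hydride is dodecane.
An alcohol (–OH) is the principal characteristic group, giving the suffix -ol.
The numbering direction is chosen so that numbering from this end puts the hydroxyl group at C-1 rather than C-12.
That gives the hydroxyl at C-1; a chloro group at C-10.
Assembling the pieces gives 10-chlorododecan-1-ol.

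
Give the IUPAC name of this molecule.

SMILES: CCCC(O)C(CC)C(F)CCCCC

5-ethyl-6-fluoroundecan-4-ol

The longest carbon chain that includes the –OH group has 11 carbons, so the parent hydride is undecane.
The highest-priority functional group is an alcohol (–OH), so the name ends in -ol.
The numbering direction is chosen so that numbering from this end puts the hydroxyl group at C-4 rather than C-8.
This places the hydroxyl at C-4; an ethyl group at C-5; a fluoro group at C-6.
Substituent prefixes are cited in alphabetical order (multiplying prefixes like di-/tri- are ignored for ordering).
Putting it together: 5-ethyl-6-fluoroundecan-4-ol.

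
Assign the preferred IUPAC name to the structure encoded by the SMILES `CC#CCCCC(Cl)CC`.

The longest carbon chain that includes the multiple bond has 9 carbons, so the parent hydride is nonane.
A C≡C triple bond in the chain gives the infix -yne-.
Number the chain so that numbering from this end puts the triple bond at C-2 rather than C-7.
This places the triple bond between C-2 and C-3; a chloro group at C-7.
Putting it together: 7-chloronon-2-yne.

7-chloronon-2-yne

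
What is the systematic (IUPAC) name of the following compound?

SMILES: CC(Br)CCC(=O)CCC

The longest chain bearing the carbonyl is 8 carbons long (octane).
The principal characteristic group is a ketone (C=O on an internal carbon), named with the suffix -one.
The numbering direction is chosen so that numbering from this end puts the carbonyl group at C-4 rather than C-5.
With this numbering: the carbonyl at C-4; a bromo group at C-7.
Putting it together: 7-bromooctan-4-one.

7-bromooctan-4-one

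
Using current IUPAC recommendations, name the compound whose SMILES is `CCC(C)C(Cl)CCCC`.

4-chloro-3-methyloctane

The parent chain contains 8 carbons (octane).
Choose the numbering such that the substituent locant set {3,4} is lower than {5,6} at the first point of difference.
That gives a chloro group at C-4; a methyl group at C-3.
Prefixes are listed alphabetically: chloro, methyl.
The name is 4-chloro-3-methyloctane.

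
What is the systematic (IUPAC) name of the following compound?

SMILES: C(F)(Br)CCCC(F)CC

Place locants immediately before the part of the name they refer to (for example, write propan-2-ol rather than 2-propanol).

1-bromo-1,5-difluoroheptane

The parent chain contains 7 carbons (heptane).
Choose the numbering such that the substituent locant set {1,1,5} is lower than {3,7,7} at the first point of difference.
With this numbering: a bromo group at C-1; fluoro groups at C-1 and C-5.
Substituent prefixes are cited in alphabetical order (multiplying prefixes like di-/tri- are ignored for ordering).
Assembling the pieces gives 1-bromo-1,5-difluoroheptane.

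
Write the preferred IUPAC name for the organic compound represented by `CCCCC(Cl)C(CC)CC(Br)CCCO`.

4-bromo-7-chloro-6-ethylundecan-1-ol

Counting along the main chain through the –OH group gives 11 carbons: the parent is undecane.
An alcohol (–OH) is the principal characteristic group, giving the suffix -ol.
The numbering direction is chosen so that numbering from this end puts the hydroxyl group at C-1 rather than C-11.
That gives the hydroxyl at C-1; a bromo group at C-4; a chloro group at C-7; an ethyl group at C-6.
The substituents are ordered alphabetically, ignoring any di-/tri- multipliers.
Putting it together: 4-bromo-7-chloro-6-ethylundecan-1-ol.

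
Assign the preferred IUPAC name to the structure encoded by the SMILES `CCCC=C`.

The longest chain bearing the multiple bond is 5 carbons long (pentane).
The chain contains a C=C double bond, so the unsaturation ending is -ene.
Number the chain so that numbering from this end puts the double bond at C-1 rather than C-4.
With this numbering: the double bond between C-1 and C-2.
Putting it together: pent-1-ene.

pent-1-ene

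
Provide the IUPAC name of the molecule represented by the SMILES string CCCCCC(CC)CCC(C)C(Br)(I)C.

The parent chain contains 11 carbons (undecane).
The numbering direction is chosen so that the substituent locant set {2,2,3,6} is lower than {6,9,10,10} at the first point of difference.
That gives a bromo group at C-2; an ethyl group at C-6; an iodo group at C-2; a methyl group at C-3.
Substituent prefixes are cited in alphabetical order (multiplying prefixes like di-/tri- are ignored for ordering).
Assembling the pieces gives 2-bromo-6-ethyl-2-iodo-3-methylundecane.

2-bromo-6-ethyl-2-iodo-3-methylundecane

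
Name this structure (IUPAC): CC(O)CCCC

The longest chain bearing the –OH group is 6 carbons long (hexane).
The highest-priority functional group is an alcohol (–OH), so the name ends in -ol.
Choose the numbering such that numbering from this end puts the hydroxyl group at C-2 rather than C-5.
With this numbering: the hydroxyl at C-2.
Assembling the pieces gives hexan-2-ol.

hexan-2-ol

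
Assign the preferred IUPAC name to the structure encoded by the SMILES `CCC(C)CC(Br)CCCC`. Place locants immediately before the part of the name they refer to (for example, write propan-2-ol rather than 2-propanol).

5-bromo-3-methylnonane

The parent chain contains 9 carbons (nonane).
Choose the numbering such that the substituent locant set {3,5} is lower than {5,7} at the first point of difference.
That gives a bromo group at C-5; a methyl group at C-3.
Prefixes are listed alphabetically: bromo, methyl.
The name is 5-bromo-3-methylnonane.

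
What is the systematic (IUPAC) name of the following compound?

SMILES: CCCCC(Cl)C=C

Counting along the main chain through the multiple bond gives 7 carbons: the parent is heptane.
The chain contains a C=C double bond, so the unsaturation ending is -ene.
Number the chain so that numbering from this end puts the double bond at C-1 rather than C-6.
With this numbering: the double bond between C-1 and C-2; a chloro group at C-3.
Putting it together: 3-chlorohept-1-ene.

3-chlorohept-1-ene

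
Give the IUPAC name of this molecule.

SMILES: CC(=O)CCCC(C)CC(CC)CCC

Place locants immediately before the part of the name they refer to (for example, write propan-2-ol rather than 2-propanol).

Counting along the main chain through the carbonyl gives 11 carbons: the parent is undecane.
The highest-priority functional group is a ketone (C=O on an internal carbon), so the name ends in -one.
Choose the numbering such that numbering from this end puts the carbonyl group at C-2 rather than C-10.
That gives the carbonyl at C-2; an ethyl group at C-8; a methyl group at C-6.
The substituents are ordered alphabetically, ignoring any di-/tri- multipliers.
Putting it together: 8-ethyl-6-methylundecan-2-one.

8-ethyl-6-methylundecan-2-one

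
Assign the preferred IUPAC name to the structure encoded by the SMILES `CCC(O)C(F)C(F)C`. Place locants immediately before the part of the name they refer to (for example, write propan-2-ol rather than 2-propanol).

The longest carbon chain that includes the –OH group has 6 carbons, so the parent hydride is hexane.
The principal characteristic group is an alcohol (–OH), named with the suffix -ol.
Number the chain so that numbering from this end puts the hydroxyl group at C-3 rather than C-4.
That gives the hydroxyl at C-3; fluoro groups at C-4 and C-5.
Assembling the pieces gives 4,5-difluorohexan-3-ol.

4,5-difluorohexan-3-ol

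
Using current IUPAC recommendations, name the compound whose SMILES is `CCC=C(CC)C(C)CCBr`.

Counting along the main chain through the multiple bond gives 7 carbons: the parent is heptane.
There is one C=C double bond, indicated by the ending -ene.
The numbering direction is chosen so that numbering from this end puts the double bond at C-3 rather than C-4.
With this numbering: the double bond between C-3 and C-4; a bromo group at C-7; an ethyl group at C-4; a methyl group at C-5.
Prefixes are listed alphabetically: bromo, ethyl, methyl.
The name is 7-bromo-4-ethyl-5-methylhept-3-ene.

7-bromo-4-ethyl-5-methylhept-3-ene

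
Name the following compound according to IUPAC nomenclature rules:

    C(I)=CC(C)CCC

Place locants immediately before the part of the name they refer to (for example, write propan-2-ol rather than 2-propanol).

1-iodo-3-methylhex-1-ene

The longest carbon chain that includes the multiple bond has 6 carbons, so the parent hydride is hexane.
A C=C double bond in the chain gives the infix -ene-.
The numbering direction is chosen so that numbering from this end puts the double bond at C-1 rather than C-5.
This places the double bond between C-1 and C-2; an iodo group at C-1; a methyl group at C-3.
Prefixes are listed alphabetically: iodo, methyl.
Assembling the pieces gives 1-iodo-3-methylhex-1-ene.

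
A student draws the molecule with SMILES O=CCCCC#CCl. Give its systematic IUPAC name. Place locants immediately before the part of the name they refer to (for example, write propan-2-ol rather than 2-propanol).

6-chlorohex-5-ynal

Counting along the main chain through the –CHO group and the multiple bond gives 6 carbons: the parent is hexane.
The highest-priority functional group is an aldehyde (terminal –CHO), so the name ends in -al.
There is one C≡C triple bond, indicated by the ending -yne.
The numbering direction is chosen so that the aldehyde carbon is C-1 by definition.
This places the triple bond between C-5 and C-6; a chloro group at C-6.
Putting it together: 6-chlorohex-5-ynal.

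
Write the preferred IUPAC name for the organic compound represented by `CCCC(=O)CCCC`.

octan-4-one

The longest carbon chain that includes the carbonyl has 8 carbons, so the parent hydride is octane.
The highest-priority functional group is a ketone (C=O on an internal carbon), so the name ends in -one.
The numbering direction is chosen so that numbering from this end puts the carbonyl group at C-4 rather than C-5.
With this numbering: the carbonyl at C-4.
Putting it together: octan-4-one.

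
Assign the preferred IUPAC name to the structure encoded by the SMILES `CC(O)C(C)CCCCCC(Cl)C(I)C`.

The longest carbon chain that includes the –OH group has 11 carbons, so the parent hydride is undecane.
An alcohol (–OH) is the principal characteristic group, giving the suffix -ol.
Choose the numbering such that numbering from this end puts the hydroxyl group at C-2 rather than C-10.
This places the hydroxyl at C-2; a chloro group at C-9; an iodo group at C-10; a methyl group at C-3.
Substituent prefixes are cited in alphabetical order (multiplying prefixes like di-/tri- are ignored for ordering).
The name is 9-chloro-10-iodo-3-methylundecan-2-ol.

9-chloro-10-iodo-3-methylundecan-2-ol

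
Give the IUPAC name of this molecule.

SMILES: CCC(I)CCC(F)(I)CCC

6-fluoro-3,6-diiodononane

The parent chain contains 9 carbons (nonane).
The numbering direction is chosen so that the substituent locant set {3,6,6} is lower than {4,4,7} at the first point of difference.
With this numbering: a fluoro group at C-6; iodo groups at C-3 and C-6.
The substituents are ordered alphabetically, ignoring any di-/tri- multipliers.
The name is 6-fluoro-3,6-diiodononane.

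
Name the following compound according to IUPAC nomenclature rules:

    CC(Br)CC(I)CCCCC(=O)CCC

11-bromo-9-iodododecan-4-one

The longest carbon chain that includes the carbonyl has 12 carbons, so the parent hydride is dodecane.
The highest-priority functional group is a ketone (C=O on an internal carbon), so the name ends in -one.
The numbering direction is chosen so that numbering from this end puts the carbonyl group at C-4 rather than C-9.
With this numbering: the carbonyl at C-4; a bromo group at C-11; an iodo group at C-9.
The substituents are ordered alphabetically, ignoring any di-/tri- multipliers.
Putting it together: 11-bromo-9-iodododecan-4-one.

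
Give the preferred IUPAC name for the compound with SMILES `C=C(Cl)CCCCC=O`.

6-chlorohept-6-enal

The longest chain bearing the –CHO group and the multiple bond is 7 carbons long (heptane).
The principal characteristic group is an aldehyde (terminal –CHO), named with the suffix -al.
A C=C double bond in the chain gives the infix -ene-.
Choose the numbering such that the aldehyde carbon is C-1 by definition.
That gives the double bond between C-6 and C-7; a chloro group at C-6.
The name is 6-chlorohept-6-enal.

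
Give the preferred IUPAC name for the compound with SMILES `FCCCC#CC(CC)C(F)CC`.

Counting along the main chain through the multiple bond gives 9 carbons: the parent is nonane.
There is one C≡C triple bond, indicated by the ending -yne.
The numbering direction is chosen so that numbering from this end puts the triple bond at C-4 rather than C-5.
With this numbering: the triple bond between C-4 and C-5; an ethyl group at C-6; fluoro groups at C-1 and C-7.
Prefixes are listed alphabetically: ethyl, fluoro.
Putting it together: 6-ethyl-1,7-difluoronon-4-yne.

6-ethyl-1,7-difluoronon-4-yne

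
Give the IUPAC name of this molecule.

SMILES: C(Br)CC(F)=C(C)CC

1-bromo-3-fluoro-4-methylhex-3-ene

The longest chain bearing the multiple bond is 6 carbons long (hexane).
There is one C=C double bond, indicated by the ending -ene.
Number the chain so that the substituent locant set {1,3,4} is lower than {3,4,6} at the first point of difference.
With this numbering: the double bond between C-3 and C-4; a bromo group at C-1; a fluoro group at C-3; a methyl group at C-4.
The substituents are ordered alphabetically, ignoring any di-/tri- multipliers.
Assembling the pieces gives 1-bromo-3-fluoro-4-methylhex-3-ene.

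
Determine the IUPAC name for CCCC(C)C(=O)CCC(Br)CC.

The longest carbon chain that includes the carbonyl has 10 carbons, so the parent hydride is decane.
The highest-priority functional group is a ketone (C=O on an internal carbon), so the name ends in -one.
Choose the numbering such that numbering from this end puts the carbonyl group at C-5 rather than C-6.
With this numbering: the carbonyl at C-5; a bromo group at C-8; a methyl group at C-4.
Prefixes are listed alphabetically: bromo, methyl.
The name is 8-bromo-4-methyldecan-5-one.

8-bromo-4-methyldecan-5-one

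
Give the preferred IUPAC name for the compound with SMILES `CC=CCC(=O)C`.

Counting along the main chain through the carbonyl and the multiple bond gives 6 carbons: the parent is hexane.
The highest-priority functional group is a ketone (C=O on an internal carbon), so the name ends in -one.
The chain contains a C=C double bond, so the unsaturation ending is -ene.
Number the chain so that numbering from this end puts the carbonyl group at C-2 rather than C-5.
This places the carbonyl at C-2; the double bond between C-4 and C-5.
Assembling the pieces gives hex-4-en-2-one.

hex-4-en-2-one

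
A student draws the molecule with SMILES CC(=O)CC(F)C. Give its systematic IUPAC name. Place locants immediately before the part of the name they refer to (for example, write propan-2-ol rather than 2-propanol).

The longest carbon chain that includes the carbonyl has 5 carbons, so the parent hydride is pentane.
The highest-priority functional group is a ketone (C=O on an internal carbon), so the name ends in -one.
Number the chain so that numbering from this end puts the carbonyl group at C-2 rather than C-4.
That gives the carbonyl at C-2; a fluoro group at C-4.
Assembling the pieces gives 4-fluoropentan-2-one.

4-fluoropentan-2-one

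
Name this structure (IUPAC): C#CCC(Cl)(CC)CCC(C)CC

4-chloro-4-ethyl-7-methylnon-1-yne

The longest chain bearing the multiple bond is 9 carbons long (nonane).
The chain contains a C≡C triple bond, so the unsaturation ending is -yne.
Choose the numbering such that numbering from this end puts the triple bond at C-1 rather than C-8.
With this numbering: the triple bond between C-1 and C-2; a chloro group at C-4; an ethyl group at C-4; a methyl group at C-7.
Prefixes are listed alphabetically: chloro, ethyl, methyl.
Putting it together: 4-chloro-4-ethyl-7-methylnon-1-yne.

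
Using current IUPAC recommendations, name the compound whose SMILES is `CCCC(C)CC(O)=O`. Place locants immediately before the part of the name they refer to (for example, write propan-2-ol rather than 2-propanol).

The longest carbon chain that includes the –COOH group has 6 carbons, so the parent hydride is hexane.
The principal characteristic group is a carboxylic acid (terminal –COOH), named with the suffix -oic acid.
Number the chain so that the carboxylic acid carbon is C-1 by definition.
That gives a methyl group at C-3.
Putting it together: 3-methylhexanoic acid.

3-methylhexanoic acid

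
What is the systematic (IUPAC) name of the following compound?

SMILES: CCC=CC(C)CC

Counting along the main chain through the multiple bond gives 7 carbons: the parent is heptane.
There is one C=C double bond, indicated by the ending -ene.
Number the chain so that numbering from this end puts the double bond at C-3 rather than C-4.
With this numbering: the double bond between C-3 and C-4; a methyl group at C-5.
Putting it together: 5-methylhept-3-ene.

5-methylhept-3-ene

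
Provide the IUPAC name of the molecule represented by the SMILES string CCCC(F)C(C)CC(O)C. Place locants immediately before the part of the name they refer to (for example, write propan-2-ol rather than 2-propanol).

5-fluoro-4-methyloctan-2-ol

Counting along the main chain through the –OH group gives 8 carbons: the parent is octane.
An alcohol (–OH) is the principal characteristic group, giving the suffix -ol.
The numbering direction is chosen so that numbering from this end puts the hydroxyl group at C-2 rather than C-7.
This places the hydroxyl at C-2; a fluoro group at C-5; a methyl group at C-4.
The substituents are ordered alphabetically, ignoring any di-/tri- multipliers.
The name is 5-fluoro-4-methyloctan-2-ol.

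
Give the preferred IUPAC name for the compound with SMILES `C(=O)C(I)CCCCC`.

The longest carbon chain that includes the –CHO group has 7 carbons, so the parent hydride is heptane.
The highest-priority functional group is an aldehyde (terminal –CHO), so the name ends in -al.
Number the chain so that the aldehyde carbon is C-1 by definition.
That gives an iodo group at C-2.
Putting it together: 2-iodoheptanal.

2-iodoheptanal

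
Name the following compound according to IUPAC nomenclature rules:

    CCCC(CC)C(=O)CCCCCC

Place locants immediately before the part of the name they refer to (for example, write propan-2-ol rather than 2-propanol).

4-ethylundecan-5-one

The longest carbon chain that includes the carbonyl has 11 carbons, so the parent hydride is undecane.
A ketone (C=O on an internal carbon) is the principal characteristic group, giving the suffix -one.
The numbering direction is chosen so that numbering from this end puts the carbonyl group at C-5 rather than C-7.
This places the carbonyl at C-5; an ethyl group at C-4.
Assembling the pieces gives 4-ethylundecan-5-one.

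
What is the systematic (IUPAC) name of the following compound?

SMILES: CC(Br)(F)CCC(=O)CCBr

1,6-dibromo-6-fluoroheptan-3-one

Counting along the main chain through the carbonyl gives 7 carbons: the parent is heptane.
The highest-priority functional group is a ketone (C=O on an internal carbon), so the name ends in -one.
Number the chain so that numbering from this end puts the carbonyl group at C-3 rather than C-5.
That gives the carbonyl at C-3; bromo groups at C-1 and C-6; a fluoro group at C-6.
Substituent prefixes are cited in alphabetical order (multiplying prefixes like di-/tri- are ignored for ordering).
Assembling the pieces gives 1,6-dibromo-6-fluoroheptan-3-one.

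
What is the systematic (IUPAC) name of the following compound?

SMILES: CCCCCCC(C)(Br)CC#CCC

The longest carbon chain that includes the multiple bond has 12 carbons, so the parent hydride is dodecane.
There is one C≡C triple bond, indicated by the ending -yne.
Number the chain so that numbering from this end puts the triple bond at C-3 rather than C-9.
That gives the triple bond between C-3 and C-4; a bromo group at C-6; a methyl group at C-6.
Substituent prefixes are cited in alphabetical order (multiplying prefixes like di-/tri- are ignored for ordering).
Assembling the pieces gives 6-bromo-6-methyldodec-3-yne.

6-bromo-6-methyldodec-3-yne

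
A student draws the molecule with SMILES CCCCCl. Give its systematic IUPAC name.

The longest continuous carbon chain has 4 atoms, so the parent hydride is butane.
The numbering direction is chosen so that the substituent locant set {1} is lower than {4} at the first point of difference.
This places a chloro group at C-1.
Assembling the pieces gives 1-chlorobutane.

1-chlorobutane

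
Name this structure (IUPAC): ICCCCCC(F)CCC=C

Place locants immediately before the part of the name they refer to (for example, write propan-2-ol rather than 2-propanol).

Counting along the main chain through the multiple bond gives 10 carbons: the parent is decane.
There is one C=C double bond, indicated by the ending -ene.
Choose the numbering such that numbering from this end puts the double bond at C-1 rather than C-9.
That gives the double bond between C-1 and C-2; a fluoro group at C-5; an iodo group at C-10.
The substituents are ordered alphabetically, ignoring any di-/tri- multipliers.
Assembling the pieces gives 5-fluoro-10-iododec-1-ene.

5-fluoro-10-iododec-1-ene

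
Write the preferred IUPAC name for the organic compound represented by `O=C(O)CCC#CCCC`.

oct-4-ynoic acid

The longest chain bearing the –COOH group and the multiple bond is 8 carbons long (octane).
A carboxylic acid (terminal –COOH) is the principal characteristic group, giving the suffix -oic acid.
The chain contains a C≡C triple bond, so the unsaturation ending is -yne.
Choose the numbering such that the carboxylic acid carbon is C-1 by definition.
This places the triple bond between C-4 and C-5.
The name is oct-4-ynoic acid.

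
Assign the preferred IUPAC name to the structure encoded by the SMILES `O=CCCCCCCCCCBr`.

10-bromodecanal

The longest chain bearing the –CHO group is 10 carbons long (decane).
An aldehyde (terminal –CHO) is the principal characteristic group, giving the suffix -al.
Number the chain so that the aldehyde carbon is C-1 by definition.
With this numbering: a bromo group at C-10.
Assembling the pieces gives 10-bromodecanal.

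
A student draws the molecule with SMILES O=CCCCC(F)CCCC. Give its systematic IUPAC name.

The longest carbon chain that includes the –CHO group has 9 carbons, so the parent hydride is nonane.
The principal characteristic group is an aldehyde (terminal –CHO), named with the suffix -al.
Choose the numbering such that the aldehyde carbon is C-1 by definition.
This places a fluoro group at C-5.
The name is 5-fluorononanal.

5-fluorononanal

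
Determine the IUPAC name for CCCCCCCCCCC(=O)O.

The longest carbon chain that includes the –COOH group has 11 carbons, so the parent hydride is undecane.
The principal characteristic group is a carboxylic acid (terminal –COOH), named with the suffix -oic acid.
The numbering direction is chosen so that the carboxylic acid carbon is C-1 by definition.
Assembling the pieces gives undecanoic acid.

undecanoic acid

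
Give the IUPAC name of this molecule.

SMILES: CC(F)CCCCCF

1,6-difluoroheptane

The parent chain contains 7 carbons (heptane).
The numbering direction is chosen so that the substituent locant set {1,6} is lower than {2,7} at the first point of difference.
With this numbering: fluoro groups at C-1 and C-6.
Putting it together: 1,6-difluoroheptane.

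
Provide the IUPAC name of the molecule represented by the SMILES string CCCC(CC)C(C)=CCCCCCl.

The longest chain bearing the multiple bond is 10 carbons long (decane).
A C=C double bond in the chain gives the infix -ene-.
Number the chain so that the substituent locant set {1,6,7} is lower than {4,5,10} at the first point of difference.
This places the double bond between C-5 and C-6; a chloro group at C-1; an ethyl group at C-7; a methyl group at C-6.
Substituent prefixes are cited in alphabetical order (multiplying prefixes like di-/tri- are ignored for ordering).
The name is 1-chloro-7-ethyl-6-methyldec-5-ene.

1-chloro-7-ethyl-6-methyldec-5-ene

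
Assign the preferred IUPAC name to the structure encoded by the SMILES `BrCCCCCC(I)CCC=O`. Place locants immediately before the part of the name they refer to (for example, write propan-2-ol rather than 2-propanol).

The longest carbon chain that includes the –CHO group has 9 carbons, so the parent hydride is nonane.
The highest-priority functional group is an aldehyde (terminal –CHO), so the name ends in -al.
Number the chain so that the aldehyde carbon is C-1 by definition.
With this numbering: a bromo group at C-9; an iodo group at C-4.
Prefixes are listed alphabetically: bromo, iodo.
Assembling the pieces gives 9-bromo-4-iodononanal.

9-bromo-4-iodononanal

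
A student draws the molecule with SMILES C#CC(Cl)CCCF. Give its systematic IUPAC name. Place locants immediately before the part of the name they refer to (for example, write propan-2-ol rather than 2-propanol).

3-chloro-6-fluorohex-1-yne

The longest carbon chain that includes the multiple bond has 6 carbons, so the parent hydride is hexane.
There is one C≡C triple bond, indicated by the ending -yne.
The numbering direction is chosen so that numbering from this end puts the triple bond at C-1 rather than C-5.
This places the triple bond between C-1 and C-2; a chloro group at C-3; a fluoro group at C-6.
Substituent prefixes are cited in alphabetical order (multiplying prefixes like di-/tri- are ignored for ordering).
Putting it together: 3-chloro-6-fluorohex-1-yne.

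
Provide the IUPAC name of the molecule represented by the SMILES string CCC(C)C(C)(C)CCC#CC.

The longest chain bearing the multiple bond is 9 carbons long (nonane).
There is one C≡C triple bond, indicated by the ending -yne.
Choose the numbering such that numbering from this end puts the triple bond at C-2 rather than C-7.
This places the triple bond between C-2 and C-3; methyl groups at C-6 (×2) and C-7.
Assembling the pieces gives 6,6,7-trimethylnon-2-yne.

6,6,7-trimethylnon-2-yne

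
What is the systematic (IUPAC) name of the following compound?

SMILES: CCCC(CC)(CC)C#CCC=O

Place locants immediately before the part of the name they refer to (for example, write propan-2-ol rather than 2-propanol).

Counting along the main chain through the –CHO group and the multiple bond gives 8 carbons: the parent is octane.
The principal characteristic group is an aldehyde (terminal –CHO), named with the suffix -al.
The chain contains a C≡C triple bond, so the unsaturation ending is -yne.
The numbering direction is chosen so that the aldehyde carbon is C-1 by definition.
That gives the triple bond between C-3 and C-4; two ethyl groups at C-5.
Assembling the pieces gives 5,5-diethyloct-3-ynal.

5,5-diethyloct-3-ynal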